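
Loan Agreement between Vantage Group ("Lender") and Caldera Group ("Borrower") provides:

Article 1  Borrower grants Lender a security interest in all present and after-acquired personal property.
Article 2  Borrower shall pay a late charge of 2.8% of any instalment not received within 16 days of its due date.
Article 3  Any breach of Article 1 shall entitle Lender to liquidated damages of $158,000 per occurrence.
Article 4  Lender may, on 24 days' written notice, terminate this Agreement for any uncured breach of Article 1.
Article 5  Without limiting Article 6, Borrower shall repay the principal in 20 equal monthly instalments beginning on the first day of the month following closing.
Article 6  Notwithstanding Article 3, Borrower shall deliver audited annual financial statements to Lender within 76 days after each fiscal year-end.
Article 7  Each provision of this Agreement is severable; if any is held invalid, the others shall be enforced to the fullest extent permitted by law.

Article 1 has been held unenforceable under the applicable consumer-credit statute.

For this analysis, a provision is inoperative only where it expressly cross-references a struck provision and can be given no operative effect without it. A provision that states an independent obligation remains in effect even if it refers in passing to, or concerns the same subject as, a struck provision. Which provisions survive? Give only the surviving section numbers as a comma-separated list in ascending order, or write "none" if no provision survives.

Article 1 is struck. Article 3 does nothing except set the liquidated-damages amount by reference to Article 1; with Article 1 gone it has no independent effect and is inoperative. Article 4 has no operative effect of its own apart from Article 1 and is therefore inoperative. Although Article 6 refers to Article 3, its operative terms do not depend on Article 3, so it remains in effect. Article 7 is a severability clause and preserves every provision that can still be given independent effect. The provisions still in force are Article 2, Article 5, Article 6, and Article 7.

2, 5, 6, 7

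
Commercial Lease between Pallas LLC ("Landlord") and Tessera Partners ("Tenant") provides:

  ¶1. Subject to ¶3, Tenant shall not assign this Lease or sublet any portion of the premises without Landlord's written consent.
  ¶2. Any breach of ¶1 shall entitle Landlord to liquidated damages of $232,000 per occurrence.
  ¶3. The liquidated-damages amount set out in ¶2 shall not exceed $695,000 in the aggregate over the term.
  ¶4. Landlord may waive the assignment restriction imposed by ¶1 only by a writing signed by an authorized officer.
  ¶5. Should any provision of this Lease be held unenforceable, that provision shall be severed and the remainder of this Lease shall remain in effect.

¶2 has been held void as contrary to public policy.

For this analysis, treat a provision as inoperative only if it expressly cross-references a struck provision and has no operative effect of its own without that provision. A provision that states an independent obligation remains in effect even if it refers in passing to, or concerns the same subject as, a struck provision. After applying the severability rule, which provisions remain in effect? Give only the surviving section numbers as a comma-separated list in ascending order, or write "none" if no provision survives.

1, 4, 5

¶2 is struck. The whole of ¶3 is the aggregate cap on the liquidated-damages amount, defined by reference to ¶2, so ¶3 cannot stand once ¶2 is removed. Although ¶1 refers to ¶3, its operative terms do not depend on ¶3, so it remains in effect. ¶5 is a severability clause and preserves every provision that can still be given independent effect. ¶1, ¶4, and ¶5 remain in effect.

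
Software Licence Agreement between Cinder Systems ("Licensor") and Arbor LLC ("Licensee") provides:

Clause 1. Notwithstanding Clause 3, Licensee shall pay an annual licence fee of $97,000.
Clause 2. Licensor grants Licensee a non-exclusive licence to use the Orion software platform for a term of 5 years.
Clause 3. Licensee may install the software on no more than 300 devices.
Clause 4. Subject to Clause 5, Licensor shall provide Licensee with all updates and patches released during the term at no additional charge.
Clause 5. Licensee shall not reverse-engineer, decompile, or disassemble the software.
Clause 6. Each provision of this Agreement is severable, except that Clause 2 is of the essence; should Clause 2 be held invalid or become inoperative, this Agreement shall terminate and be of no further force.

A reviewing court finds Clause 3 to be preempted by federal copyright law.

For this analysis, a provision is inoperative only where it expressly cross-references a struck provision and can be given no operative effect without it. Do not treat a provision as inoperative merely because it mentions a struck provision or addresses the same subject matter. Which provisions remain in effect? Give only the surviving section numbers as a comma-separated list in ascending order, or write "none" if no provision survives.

Clause 3 is struck. Clause 1 mentions Clause 3 but its own obligation stands independently of Clause 3, so Clause 1 is not affected. No other provision's operative terms depend on Clause 3. Clause 6 makes Clause 2 an essential term, but Clause 2 is unaffected, so the severability proviso in Clause 6 preserves the remaining provisions. The provisions still in force are Clause 1, Clause 2, Clause 4, Clause 5, and Clause 6.

1, 2, 4, 5, 6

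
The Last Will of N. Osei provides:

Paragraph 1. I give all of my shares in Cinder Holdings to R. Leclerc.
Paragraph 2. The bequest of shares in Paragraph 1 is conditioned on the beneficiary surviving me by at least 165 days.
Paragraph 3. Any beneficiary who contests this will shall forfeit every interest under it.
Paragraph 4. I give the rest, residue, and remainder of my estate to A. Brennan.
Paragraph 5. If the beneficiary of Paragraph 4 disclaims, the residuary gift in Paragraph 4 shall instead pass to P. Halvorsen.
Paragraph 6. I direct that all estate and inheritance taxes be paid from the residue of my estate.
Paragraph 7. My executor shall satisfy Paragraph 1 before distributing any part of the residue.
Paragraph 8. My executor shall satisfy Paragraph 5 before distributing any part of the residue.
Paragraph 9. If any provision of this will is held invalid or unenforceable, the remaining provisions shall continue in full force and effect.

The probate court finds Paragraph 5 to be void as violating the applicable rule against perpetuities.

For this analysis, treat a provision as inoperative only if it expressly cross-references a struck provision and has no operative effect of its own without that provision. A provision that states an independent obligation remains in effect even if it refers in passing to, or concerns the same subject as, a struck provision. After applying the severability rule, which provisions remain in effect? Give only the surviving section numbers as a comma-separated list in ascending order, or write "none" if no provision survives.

1, 2, 3, 4, 6, 7, 9

Paragraph 5 is struck. The only function of Paragraph 8 is the priority direction for Paragraph 5, so it cannot stand once Paragraph 5 is removed. Under the severability clause in Paragraph 9, the remaining provisions continue in force. The provisions still in force are Paragraph 1, Paragraph 2, Paragraph 3, Paragraph 4, Paragraph 6, Paragraph 7, and Paragraph 9.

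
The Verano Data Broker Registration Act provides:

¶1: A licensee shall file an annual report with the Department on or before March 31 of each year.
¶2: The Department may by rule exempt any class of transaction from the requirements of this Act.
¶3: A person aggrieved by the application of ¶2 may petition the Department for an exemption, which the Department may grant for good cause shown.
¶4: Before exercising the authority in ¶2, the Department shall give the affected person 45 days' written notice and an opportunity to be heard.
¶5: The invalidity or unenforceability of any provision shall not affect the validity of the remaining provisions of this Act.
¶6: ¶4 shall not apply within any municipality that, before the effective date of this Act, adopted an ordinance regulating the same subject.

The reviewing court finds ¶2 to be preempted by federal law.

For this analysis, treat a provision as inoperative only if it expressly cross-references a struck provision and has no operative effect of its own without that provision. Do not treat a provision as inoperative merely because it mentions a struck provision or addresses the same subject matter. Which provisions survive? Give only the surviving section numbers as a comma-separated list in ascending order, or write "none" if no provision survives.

1, 5

¶2 is struck. ¶3 merely fixes the exemption procedure for ¶2; with ¶2 gone it has nothing to operate on and falls away. The only function of ¶4 is the notice-and-hearing requirement for ¶2, so it cannot stand once ¶2 is removed. ¶6 has no operative effect of its own apart from ¶4 and is therefore inoperative. ¶5 is a severability clause and preserves every provision that can still be given independent effect. The provisions still in force are ¶1 and ¶5.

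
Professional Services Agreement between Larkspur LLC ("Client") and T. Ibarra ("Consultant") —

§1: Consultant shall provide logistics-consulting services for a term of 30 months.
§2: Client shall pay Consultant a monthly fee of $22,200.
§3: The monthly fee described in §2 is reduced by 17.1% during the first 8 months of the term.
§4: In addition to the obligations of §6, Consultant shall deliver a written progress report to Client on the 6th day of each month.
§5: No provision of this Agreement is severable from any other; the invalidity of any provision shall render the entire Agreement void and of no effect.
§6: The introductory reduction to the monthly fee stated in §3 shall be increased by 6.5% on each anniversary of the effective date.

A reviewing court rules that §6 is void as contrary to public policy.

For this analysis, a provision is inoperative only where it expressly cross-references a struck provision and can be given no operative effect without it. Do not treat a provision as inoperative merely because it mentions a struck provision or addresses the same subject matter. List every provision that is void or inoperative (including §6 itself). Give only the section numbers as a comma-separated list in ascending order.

§6 is struck. No other provision's operative terms depend on §6. §5 provides that the Agreement is not severable, so the invalidity of any one provision voids the entire Agreement. No provision of the Agreement survives.

1, 2, 3, 4, 5, 6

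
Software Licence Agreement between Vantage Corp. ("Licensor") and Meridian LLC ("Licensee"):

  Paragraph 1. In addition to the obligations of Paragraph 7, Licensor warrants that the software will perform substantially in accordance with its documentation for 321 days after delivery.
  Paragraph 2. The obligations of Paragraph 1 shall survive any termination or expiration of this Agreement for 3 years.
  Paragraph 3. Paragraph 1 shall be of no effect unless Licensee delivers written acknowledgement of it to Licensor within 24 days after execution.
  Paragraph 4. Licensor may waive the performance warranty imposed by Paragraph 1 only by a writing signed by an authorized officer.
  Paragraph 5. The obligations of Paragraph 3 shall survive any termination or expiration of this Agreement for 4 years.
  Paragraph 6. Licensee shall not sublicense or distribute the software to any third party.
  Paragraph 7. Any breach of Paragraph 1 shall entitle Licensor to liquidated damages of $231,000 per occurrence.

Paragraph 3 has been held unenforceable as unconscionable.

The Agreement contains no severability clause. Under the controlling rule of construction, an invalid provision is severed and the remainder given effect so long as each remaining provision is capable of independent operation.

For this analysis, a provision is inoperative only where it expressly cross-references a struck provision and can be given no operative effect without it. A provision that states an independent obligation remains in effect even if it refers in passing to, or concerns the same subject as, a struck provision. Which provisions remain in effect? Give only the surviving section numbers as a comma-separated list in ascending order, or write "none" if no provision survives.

Paragraph 3 is struck. Paragraph 5 has no operative effect of its own apart from Paragraph 3 and is therefore inoperative. With no severability clause, the stated default rule severs what cannot stand and enforces each remaining provision that can operate on its own. Paragraph 1, Paragraph 2, Paragraph 4, Paragraph 6, and Paragraph 7 remain in effect.

1, 2, 4, 6, 7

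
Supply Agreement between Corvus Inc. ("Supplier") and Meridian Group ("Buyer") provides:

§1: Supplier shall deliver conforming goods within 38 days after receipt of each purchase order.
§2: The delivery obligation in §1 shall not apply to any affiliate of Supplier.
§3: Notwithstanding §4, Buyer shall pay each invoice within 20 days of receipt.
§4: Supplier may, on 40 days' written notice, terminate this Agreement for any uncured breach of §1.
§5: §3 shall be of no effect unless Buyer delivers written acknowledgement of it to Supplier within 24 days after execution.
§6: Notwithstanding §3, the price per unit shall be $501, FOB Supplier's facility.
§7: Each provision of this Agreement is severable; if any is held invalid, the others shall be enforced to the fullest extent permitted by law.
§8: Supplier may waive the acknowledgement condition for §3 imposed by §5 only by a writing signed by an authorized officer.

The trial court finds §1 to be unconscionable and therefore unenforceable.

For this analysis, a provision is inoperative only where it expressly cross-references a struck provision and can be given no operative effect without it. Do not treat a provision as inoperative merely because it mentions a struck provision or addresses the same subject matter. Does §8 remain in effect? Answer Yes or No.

Yes

§1 is struck. The whole of §2 is the carve-out from the delivery obligation, defined by reference to §1, so §2 cannot stand once §1 is removed. §4 has no operative effect of its own apart from §1 and is therefore inoperative. §3 mentions §4 but its own obligation stands independently of §4, so §3 is not affected. Under the severability clause in §7, the remaining provisions continue in force. The provisions still in force are §3, §5, §6, §7, and §8. §8 is among the surviving provisions, so the answer is yes.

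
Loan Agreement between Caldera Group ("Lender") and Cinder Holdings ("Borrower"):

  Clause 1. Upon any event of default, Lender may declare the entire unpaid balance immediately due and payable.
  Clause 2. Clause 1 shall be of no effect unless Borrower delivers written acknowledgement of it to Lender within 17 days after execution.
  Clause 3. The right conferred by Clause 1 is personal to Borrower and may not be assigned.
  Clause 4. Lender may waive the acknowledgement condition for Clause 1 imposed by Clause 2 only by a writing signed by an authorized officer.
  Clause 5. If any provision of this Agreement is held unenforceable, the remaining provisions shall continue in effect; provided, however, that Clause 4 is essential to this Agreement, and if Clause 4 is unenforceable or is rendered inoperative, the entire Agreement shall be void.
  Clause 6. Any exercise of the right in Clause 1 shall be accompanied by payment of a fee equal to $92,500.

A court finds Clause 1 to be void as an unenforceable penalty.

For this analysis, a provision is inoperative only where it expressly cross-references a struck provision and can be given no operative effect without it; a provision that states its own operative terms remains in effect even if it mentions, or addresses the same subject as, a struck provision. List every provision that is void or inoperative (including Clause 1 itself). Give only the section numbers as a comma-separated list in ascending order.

1, 2, 3, 4, 5, 6

Clause 1 is struck. The only function of Clause 2 is the acknowledgement condition for Clause 1, so it cannot stand once Clause 1 is removed. The only function of Clause 3 is the non-assignment of Clause 1, so it cannot stand once Clause 1 is removed. The only function of Clause 6 is the exercise fee for Clause 1, so it cannot stand once Clause 1 is removed. The only function of Clause 4 is the waiver condition for Clause 2, so it cannot stand once Clause 2 is removed. Clause 5 makes Clause 4 an essential term, and Clause 4 has been rendered inoperative by the cascade; under Clause 5, the entire Agreement is therefore void. No provision of the Agreement survives.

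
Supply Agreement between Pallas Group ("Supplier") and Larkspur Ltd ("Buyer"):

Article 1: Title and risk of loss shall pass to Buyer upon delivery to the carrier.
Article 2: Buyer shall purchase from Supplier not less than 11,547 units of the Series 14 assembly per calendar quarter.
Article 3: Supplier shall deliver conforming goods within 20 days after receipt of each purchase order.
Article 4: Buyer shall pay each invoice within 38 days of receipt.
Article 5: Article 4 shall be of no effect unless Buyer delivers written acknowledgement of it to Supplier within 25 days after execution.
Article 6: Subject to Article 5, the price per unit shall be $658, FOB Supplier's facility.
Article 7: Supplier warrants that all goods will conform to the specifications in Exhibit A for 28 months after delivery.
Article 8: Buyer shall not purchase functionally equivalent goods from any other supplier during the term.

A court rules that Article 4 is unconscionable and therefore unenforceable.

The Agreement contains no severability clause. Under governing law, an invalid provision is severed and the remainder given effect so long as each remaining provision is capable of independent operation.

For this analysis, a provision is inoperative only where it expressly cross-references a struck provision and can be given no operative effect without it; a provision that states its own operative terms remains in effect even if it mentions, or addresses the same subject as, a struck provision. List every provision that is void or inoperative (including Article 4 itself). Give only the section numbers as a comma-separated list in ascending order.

Article 4 is struck. Article 5 operates only by reference to Article 4, so it falls with Article 4. Although Article 6 refers to Article 5, its operative terms do not depend on Article 5, so it remains in effect. With no severability clause, the stated default rule severs what cannot stand and enforces each remaining provision that can operate on its own. The provisions still in force are Article 1, Article 2, Article 3, Article 6, Article 7, and Article 8.

4, 5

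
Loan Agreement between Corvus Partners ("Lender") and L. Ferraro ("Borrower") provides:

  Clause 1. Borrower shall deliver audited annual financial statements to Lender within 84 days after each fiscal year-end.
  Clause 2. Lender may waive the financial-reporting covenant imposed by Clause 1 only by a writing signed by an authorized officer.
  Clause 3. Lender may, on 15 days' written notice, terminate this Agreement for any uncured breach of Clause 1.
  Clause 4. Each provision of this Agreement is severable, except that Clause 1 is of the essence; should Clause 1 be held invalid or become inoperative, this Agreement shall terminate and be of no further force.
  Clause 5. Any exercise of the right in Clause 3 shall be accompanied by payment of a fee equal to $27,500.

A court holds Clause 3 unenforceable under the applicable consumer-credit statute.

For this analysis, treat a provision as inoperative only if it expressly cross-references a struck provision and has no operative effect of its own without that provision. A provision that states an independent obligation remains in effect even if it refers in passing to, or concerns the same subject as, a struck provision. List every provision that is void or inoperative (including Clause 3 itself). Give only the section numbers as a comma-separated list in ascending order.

3, 5

Clause 3 is struck. Clause 5 operates only by reference to Clause 3, so it falls with Clause 3. Clause 4 makes Clause 1 an essential term, but Clause 1 is unaffected, so the severability proviso in Clause 4 preserves the remaining provisions. Clause 1, Clause 2, and Clause 4 remain in effect.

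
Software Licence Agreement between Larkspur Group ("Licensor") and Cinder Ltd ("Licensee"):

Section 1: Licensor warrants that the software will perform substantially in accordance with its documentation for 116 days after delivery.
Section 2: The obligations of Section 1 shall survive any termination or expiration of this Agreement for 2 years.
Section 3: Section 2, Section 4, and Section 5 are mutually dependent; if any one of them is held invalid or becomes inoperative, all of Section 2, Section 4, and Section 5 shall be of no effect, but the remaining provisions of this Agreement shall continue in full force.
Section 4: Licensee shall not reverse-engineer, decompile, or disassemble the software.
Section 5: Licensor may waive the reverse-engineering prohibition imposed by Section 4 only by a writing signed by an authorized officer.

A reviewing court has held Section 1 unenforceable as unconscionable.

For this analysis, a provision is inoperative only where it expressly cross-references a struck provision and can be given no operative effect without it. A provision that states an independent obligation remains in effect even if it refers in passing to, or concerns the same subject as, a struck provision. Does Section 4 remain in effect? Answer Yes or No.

No

Section 1 is struck. Section 2 operates only by reference to Section 1, so it falls with Section 1. Section 3 declares Section 2, Section 4, and Section 5 mutually dependent; since one of them has fallen, all of them are of no effect. That brings down Section 4 and Section 5 as well. The remainder continues in force under Section 3. Only Section 3 remains in effect. Section 4 is among the inoperative provisions, so the answer is no.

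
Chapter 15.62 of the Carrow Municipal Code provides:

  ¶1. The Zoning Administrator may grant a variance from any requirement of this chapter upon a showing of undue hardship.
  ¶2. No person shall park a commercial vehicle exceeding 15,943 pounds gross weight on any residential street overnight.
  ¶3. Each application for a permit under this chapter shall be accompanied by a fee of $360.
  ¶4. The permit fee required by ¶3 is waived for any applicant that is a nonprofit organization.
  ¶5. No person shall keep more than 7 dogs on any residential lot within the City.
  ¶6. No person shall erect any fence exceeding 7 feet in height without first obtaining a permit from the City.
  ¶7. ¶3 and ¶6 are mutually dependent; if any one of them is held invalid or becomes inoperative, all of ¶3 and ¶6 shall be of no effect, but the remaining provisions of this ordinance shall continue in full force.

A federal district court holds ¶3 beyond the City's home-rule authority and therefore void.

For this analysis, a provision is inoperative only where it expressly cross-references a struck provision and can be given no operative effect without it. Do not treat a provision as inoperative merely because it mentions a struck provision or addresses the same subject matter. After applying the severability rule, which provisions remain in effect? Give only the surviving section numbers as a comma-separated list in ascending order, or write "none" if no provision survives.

1, 2, 5, 7

¶3 is struck. ¶4 has no operative effect of its own apart from ¶3 and is therefore inoperative. ¶7 declares ¶3 and ¶6 mutually dependent; since one of them has fallen, all of them are of no effect. That brings down ¶6 as well. The remainder continues in force under ¶7. That leaves ¶1, ¶2, ¶5, and ¶7 in effect.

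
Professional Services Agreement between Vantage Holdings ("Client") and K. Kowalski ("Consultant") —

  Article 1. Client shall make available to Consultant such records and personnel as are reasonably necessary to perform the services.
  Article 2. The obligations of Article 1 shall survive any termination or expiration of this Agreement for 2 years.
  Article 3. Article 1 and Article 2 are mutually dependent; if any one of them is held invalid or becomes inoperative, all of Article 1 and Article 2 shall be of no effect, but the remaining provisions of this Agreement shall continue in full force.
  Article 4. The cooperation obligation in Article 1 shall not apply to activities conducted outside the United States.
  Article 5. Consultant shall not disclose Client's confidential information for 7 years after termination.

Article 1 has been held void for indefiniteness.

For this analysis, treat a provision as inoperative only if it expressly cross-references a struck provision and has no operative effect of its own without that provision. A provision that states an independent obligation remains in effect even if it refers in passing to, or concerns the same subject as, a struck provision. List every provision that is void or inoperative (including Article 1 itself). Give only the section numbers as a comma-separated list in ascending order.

1, 2, 4

Article 1 is struck. Article 2 merely fixes the survival period for Article 1; with Article 1 gone it has nothing to operate on and falls away. Article 4 does nothing except set the carve-out from the cooperation obligation by reference to Article 1; with Article 1 gone it has no independent effect and is inoperative. Article 3 declares Article 1 and Article 2 mutually dependent; since one of them has fallen, all of them are of no effect. The remainder continues in force under Article 3. Article 3 and Article 5 remain in effect.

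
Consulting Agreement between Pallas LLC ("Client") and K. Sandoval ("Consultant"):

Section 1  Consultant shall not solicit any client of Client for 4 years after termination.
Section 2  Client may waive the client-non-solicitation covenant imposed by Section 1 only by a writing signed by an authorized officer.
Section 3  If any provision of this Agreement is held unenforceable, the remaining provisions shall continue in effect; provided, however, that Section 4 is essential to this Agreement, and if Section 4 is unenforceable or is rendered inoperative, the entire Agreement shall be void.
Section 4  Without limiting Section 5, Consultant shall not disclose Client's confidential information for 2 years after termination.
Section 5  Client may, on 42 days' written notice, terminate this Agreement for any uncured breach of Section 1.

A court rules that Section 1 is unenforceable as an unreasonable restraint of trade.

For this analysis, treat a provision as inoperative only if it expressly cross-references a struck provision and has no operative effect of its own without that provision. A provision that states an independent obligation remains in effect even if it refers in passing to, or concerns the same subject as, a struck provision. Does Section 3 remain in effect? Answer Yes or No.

Section 1 is struck. Section 2 operates only by reference to Section 1, so it falls with Section 1. Section 5 merely fixes the termination right for breach of Section 1; with Section 1 gone it has nothing to operate on and falls away. Section 4 mentions Section 5 but its own obligation stands independently of Section 5, so Section 4 is not affected. Section 3 makes Section 4 an essential term, but Section 4 is unaffected, so the severability proviso in Section 3 preserves the remaining provisions. That leaves Section 3 and Section 4 in effect. Section 3 is among the surviving provisions, so the answer is yes.

Yes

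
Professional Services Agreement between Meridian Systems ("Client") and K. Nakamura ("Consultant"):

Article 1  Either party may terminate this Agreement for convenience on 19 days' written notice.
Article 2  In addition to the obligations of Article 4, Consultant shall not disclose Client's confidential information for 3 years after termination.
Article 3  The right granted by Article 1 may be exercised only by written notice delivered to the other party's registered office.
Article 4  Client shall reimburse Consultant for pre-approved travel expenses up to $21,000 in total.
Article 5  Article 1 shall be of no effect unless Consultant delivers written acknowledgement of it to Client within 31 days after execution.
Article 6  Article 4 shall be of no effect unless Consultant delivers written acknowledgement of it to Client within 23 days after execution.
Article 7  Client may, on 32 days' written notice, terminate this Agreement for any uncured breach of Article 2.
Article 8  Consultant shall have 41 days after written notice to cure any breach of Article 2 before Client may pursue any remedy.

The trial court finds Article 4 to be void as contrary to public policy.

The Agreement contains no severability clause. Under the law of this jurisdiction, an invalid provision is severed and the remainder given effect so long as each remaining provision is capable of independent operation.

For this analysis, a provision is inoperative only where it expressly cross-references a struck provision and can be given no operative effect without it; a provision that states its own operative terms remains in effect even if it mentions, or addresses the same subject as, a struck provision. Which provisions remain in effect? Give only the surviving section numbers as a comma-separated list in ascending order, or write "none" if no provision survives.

1, 2, 3, 5, 7, 8

Article 4 is struck. The only function of Article 6 is the acknowledgement condition for Article 4, so it cannot stand once Article 4 is removed. Article 2 mentions Article 4 but its own obligation stands independently of Article 4, so Article 2 is not affected. Under the stated default rule, only provisions that cannot operate independently fall away; the rest are enforced. That leaves Article 1, Article 2, Article 3, Article 5, Article 7, and Article 8 in effect.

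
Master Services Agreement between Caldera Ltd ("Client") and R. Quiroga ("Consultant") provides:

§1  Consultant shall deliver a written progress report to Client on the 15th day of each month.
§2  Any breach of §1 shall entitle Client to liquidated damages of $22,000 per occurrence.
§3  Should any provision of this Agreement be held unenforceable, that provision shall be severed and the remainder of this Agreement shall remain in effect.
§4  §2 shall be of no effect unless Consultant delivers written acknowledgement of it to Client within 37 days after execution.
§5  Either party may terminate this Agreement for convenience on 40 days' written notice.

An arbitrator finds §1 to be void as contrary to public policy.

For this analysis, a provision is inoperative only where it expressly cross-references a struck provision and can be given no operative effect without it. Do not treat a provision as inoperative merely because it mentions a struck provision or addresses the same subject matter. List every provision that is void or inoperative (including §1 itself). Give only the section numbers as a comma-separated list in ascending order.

1, 2, 4

§1 is struck. The whole of §2 is the liquidated-damages amount, defined by reference to §1, so §2 cannot stand once §1 is removed. The only function of §4 is the acknowledgement condition for §2, so it cannot stand once §2 is removed. §3 is a severability clause and preserves every provision that can still be given independent effect. That leaves §3 and §5 in effect.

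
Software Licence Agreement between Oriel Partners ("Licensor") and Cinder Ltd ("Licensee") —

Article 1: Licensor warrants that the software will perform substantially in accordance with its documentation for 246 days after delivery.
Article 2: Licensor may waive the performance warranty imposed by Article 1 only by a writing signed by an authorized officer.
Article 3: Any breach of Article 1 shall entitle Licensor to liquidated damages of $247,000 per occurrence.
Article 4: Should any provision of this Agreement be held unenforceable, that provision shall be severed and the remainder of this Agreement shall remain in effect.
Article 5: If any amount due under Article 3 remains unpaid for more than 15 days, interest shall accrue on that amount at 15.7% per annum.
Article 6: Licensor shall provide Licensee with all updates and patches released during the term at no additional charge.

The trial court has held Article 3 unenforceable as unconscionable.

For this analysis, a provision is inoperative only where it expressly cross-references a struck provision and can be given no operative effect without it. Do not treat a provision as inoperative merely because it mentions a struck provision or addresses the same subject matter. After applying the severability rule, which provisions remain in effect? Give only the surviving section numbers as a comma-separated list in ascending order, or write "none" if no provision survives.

Article 3 is struck. Article 5 operates only by reference to Article 3, so it falls with Article 3. Under the severability clause in Article 4, the remaining provisions continue in force. The provisions still in force are Article 1, Article 2, Article 4, and Article 6.

1, 2, 4, 6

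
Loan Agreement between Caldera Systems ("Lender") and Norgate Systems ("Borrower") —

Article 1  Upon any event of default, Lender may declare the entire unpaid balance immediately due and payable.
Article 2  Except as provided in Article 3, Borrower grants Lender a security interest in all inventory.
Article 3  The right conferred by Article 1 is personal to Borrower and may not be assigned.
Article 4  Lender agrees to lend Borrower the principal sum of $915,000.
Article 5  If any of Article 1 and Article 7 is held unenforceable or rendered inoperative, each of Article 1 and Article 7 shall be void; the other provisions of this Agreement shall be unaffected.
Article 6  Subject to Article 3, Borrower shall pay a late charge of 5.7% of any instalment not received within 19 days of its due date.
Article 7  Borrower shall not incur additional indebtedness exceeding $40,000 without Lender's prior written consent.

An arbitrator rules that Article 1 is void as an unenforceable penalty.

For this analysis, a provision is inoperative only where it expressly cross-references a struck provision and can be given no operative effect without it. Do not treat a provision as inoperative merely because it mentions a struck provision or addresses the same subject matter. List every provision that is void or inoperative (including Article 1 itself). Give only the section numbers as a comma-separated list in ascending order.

Article 1 is struck. Article 3 merely fixes the non-assignment of Article 1; with Article 1 gone it has nothing to operate on and falls away. Article 2 mentions Article 3 but its own obligation stands independently of Article 3, so Article 2 is not affected. Article 6 mentions Article 3 but its own obligation stands independently of Article 3, so Article 6 is not affected. Article 5 declares Article 1 and Article 7 mutually dependent; since one of them has fallen, all of them are of no effect. That brings down Article 7 as well. The remainder continues in force under Article 5. That leaves Article 2, Article 4, Article 5, and Article 6 in effect.

1, 3, 7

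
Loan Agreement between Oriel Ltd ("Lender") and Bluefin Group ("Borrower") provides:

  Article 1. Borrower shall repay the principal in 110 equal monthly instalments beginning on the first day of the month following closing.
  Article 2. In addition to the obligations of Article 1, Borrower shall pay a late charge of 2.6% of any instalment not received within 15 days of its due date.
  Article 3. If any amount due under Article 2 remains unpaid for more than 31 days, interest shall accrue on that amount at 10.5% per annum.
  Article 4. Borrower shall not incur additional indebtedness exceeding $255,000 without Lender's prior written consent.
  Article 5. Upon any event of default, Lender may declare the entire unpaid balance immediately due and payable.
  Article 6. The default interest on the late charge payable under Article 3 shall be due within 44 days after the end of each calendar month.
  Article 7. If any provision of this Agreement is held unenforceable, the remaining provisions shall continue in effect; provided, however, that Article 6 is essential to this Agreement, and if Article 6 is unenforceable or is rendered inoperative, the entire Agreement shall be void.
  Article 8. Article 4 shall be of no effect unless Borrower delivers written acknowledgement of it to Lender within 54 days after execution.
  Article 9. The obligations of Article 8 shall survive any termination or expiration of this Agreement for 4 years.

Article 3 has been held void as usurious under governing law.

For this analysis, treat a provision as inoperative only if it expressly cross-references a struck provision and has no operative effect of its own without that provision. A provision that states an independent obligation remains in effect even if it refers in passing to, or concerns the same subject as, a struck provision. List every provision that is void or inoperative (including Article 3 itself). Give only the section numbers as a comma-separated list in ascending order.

1, 2, 3, 4, 5, 6, 7, 8, 9

Article 3 is struck. Article 6 has no operative effect of its own apart from Article 3 and is therefore inoperative. Article 7 makes Article 6 an essential term, and Article 6 has been rendered inoperative by the cascade; under Article 7, the entire Agreement is therefore void. No provision of the Agreement survives.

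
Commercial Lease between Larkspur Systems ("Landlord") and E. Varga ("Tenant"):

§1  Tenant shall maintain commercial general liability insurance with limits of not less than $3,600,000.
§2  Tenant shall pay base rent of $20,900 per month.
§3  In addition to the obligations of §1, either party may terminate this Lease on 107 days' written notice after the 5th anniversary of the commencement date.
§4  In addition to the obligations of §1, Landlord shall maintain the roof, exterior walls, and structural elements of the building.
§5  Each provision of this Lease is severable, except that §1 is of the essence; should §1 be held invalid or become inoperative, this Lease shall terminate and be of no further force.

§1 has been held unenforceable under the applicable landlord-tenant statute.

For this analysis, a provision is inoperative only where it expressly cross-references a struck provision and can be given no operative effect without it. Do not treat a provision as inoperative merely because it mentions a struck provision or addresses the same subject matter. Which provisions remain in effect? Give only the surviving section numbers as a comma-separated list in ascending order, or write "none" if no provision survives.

§1 is struck. No other provision's operative terms depend on §1. §5 makes §1 an essential term, and §1 is the provision held invalid; under §5, the entire Lease is therefore void. No provision of the Lease survives.

none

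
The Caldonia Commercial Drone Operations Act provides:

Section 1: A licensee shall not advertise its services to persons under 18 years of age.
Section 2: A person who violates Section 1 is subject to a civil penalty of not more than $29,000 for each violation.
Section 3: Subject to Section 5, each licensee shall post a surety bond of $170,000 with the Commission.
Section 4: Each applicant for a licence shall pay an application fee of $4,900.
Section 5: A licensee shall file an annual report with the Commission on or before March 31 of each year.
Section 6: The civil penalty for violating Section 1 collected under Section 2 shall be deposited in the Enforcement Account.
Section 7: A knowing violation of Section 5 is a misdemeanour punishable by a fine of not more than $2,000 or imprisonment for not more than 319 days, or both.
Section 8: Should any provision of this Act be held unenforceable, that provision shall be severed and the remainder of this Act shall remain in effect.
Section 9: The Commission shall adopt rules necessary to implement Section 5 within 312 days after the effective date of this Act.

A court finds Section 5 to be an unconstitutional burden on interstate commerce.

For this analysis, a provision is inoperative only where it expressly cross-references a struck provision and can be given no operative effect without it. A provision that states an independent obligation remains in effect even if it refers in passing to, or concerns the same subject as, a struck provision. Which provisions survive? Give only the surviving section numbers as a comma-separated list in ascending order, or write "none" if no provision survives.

1, 2, 3, 4, 6, 8

Section 5 is struck. The only function of Section 7 is the criminal penalty for violating Section 5, so it cannot stand once Section 5 is removed. Section 9 merely fixes the rulemaking mandate for Section 5; with Section 5 gone it has nothing to operate on and falls away. Although Section 3 refers to Section 5, its operative terms do not depend on Section 5, so it remains in effect. Under the severability clause in Section 8, the remaining provisions continue in force. That leaves Section 1, Section 2, Section 3, Section 4, Section 6, and Section 8 in effect.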